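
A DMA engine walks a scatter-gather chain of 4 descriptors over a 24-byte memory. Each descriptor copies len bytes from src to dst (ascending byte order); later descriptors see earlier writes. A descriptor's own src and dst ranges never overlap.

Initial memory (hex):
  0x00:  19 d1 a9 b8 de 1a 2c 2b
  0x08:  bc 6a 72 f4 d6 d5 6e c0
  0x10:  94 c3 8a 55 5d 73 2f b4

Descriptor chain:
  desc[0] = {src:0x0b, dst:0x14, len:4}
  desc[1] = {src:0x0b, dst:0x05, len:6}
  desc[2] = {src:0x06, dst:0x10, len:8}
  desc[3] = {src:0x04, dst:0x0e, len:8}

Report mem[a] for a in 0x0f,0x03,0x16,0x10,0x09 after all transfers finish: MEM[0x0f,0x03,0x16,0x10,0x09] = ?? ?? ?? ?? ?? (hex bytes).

  after D0: wrote 4B at 0x14 = f4d6d56e
  after D1: wrote 6B at 0x05 = f4d6d56ec094
  after D2: wrote 8B at 0x10 = d6d56ec094f4d6d5
  after D3: wrote 8B at 0x0e = def4d6d56ec094f4
query mem[0x0f]=0xf4, mem[0x03]=0xb8, mem[0x16]=0xd6, mem[0x10]=0xd6, mem[0x09]=0xc0

MEM[0x0f,0x03,0x16,0x10,0x09] = f4 b8 d6 d6 c0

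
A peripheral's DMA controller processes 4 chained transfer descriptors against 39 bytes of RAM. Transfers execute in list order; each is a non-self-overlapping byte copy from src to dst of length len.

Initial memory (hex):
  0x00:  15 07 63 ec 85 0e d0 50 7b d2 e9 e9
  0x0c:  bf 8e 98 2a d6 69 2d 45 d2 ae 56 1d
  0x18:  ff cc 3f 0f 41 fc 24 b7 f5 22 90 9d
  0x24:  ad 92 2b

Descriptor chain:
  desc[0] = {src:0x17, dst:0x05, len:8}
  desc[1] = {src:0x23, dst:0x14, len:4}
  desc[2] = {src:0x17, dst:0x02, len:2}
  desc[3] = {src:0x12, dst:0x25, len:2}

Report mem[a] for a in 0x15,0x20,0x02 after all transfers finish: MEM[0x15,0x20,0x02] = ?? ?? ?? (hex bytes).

  after D0: wrote 8B at 0x05 = 1dffcc3f0f41fc24
  after D1: wrote 4B at 0x14 = 9dad922b
  after D2: wrote 2B at 0x02 = 2bff
  after D3: wrote 2B at 0x25 = 2d45
query mem[0x15]=0xad, mem[0x20]=0xf5, mem[0x02]=0x2b

MEM[0x15,0x20,0x02] = ad f5 2b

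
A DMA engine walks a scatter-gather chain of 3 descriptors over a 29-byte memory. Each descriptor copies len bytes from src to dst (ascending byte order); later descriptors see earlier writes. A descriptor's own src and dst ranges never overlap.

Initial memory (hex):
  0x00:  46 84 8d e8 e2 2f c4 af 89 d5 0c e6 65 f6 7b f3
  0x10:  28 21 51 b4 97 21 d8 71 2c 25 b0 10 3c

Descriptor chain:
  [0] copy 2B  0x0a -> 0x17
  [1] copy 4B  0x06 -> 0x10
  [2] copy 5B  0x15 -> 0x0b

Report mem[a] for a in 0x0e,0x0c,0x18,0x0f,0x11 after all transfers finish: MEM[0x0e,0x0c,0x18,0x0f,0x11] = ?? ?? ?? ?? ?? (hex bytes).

  after D0: wrote 2B at 0x17 = 0ce6
  after D1: wrote 4B at 0x10 = c4af89d5
  after D2: wrote 5B at 0x0b = 21d80ce625
query mem[0x0e]=0xe6, mem[0x0c]=0xd8, mem[0x18]=0xe6, mem[0x0f]=0x25, mem[0x11]=0xaf

MEM[0x0e,0x0c,0x18,0x0f,0x11] = e6 d8 e6 25 af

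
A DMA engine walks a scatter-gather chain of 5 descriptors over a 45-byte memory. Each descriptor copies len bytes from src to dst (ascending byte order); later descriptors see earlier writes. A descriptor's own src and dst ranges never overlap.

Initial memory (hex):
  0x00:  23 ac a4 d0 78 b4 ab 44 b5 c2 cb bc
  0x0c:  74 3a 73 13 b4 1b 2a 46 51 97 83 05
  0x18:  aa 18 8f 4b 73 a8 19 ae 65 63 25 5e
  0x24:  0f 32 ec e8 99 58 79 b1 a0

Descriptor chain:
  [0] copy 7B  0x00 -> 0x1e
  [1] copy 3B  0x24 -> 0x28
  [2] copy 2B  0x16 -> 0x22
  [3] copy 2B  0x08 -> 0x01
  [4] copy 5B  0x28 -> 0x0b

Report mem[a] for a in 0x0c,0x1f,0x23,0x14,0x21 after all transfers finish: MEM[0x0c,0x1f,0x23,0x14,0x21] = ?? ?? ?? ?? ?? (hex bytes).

MEM[0x0c,0x1f,0x23,0x14,0x21] = 32 ac 05 51 d0

D0: mem[0x1e..0x24] <- [23 ac a4 d0 78 b4 ab]
D1: mem[0x28..0x2a] <- [ab 32 ec]
D2: mem[0x22..0x23] <- [83 05]
D3: mem[0x01..0x02] <- [b5 c2]
D4: mem[0x0b..0x0f] <- [ab 32 ec b1 a0]
query mem[0x0c]=0x32, mem[0x1f]=0xac, mem[0x23]=0x05, mem[0x14]=0x51, mem[0x21]=0xd0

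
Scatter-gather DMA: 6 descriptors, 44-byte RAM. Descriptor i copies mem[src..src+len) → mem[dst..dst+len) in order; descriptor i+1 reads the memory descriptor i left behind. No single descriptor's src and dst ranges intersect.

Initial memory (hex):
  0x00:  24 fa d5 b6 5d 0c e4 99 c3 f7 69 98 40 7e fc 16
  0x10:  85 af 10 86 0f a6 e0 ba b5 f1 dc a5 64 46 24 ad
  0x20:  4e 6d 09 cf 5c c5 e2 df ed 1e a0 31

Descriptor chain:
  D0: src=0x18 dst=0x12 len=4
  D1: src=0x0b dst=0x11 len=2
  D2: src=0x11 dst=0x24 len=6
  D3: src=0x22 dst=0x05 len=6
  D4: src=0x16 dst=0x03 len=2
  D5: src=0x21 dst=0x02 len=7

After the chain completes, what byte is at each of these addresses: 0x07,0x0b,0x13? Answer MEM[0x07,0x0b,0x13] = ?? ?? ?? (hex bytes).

MEM[0x07,0x0b,0x13] = f1 98 f1

D0: mem[0x12..0x15] <- [b5 f1 dc a5]
D1: mem[0x11..0x12] <- [98 40]
D2: mem[0x24..0x29] <- [98 40 f1 dc a5 e0]
D3: mem[0x05..0x0a] <- [09 cf 98 40 f1 dc]
D4: mem[0x03..0x04] <- [e0 ba]
D5: mem[0x02..0x08] <- [6d 09 cf 98 40 f1 dc]
query mem[0x07]=0xf1, mem[0x0b]=0x98, mem[0x13]=0xf1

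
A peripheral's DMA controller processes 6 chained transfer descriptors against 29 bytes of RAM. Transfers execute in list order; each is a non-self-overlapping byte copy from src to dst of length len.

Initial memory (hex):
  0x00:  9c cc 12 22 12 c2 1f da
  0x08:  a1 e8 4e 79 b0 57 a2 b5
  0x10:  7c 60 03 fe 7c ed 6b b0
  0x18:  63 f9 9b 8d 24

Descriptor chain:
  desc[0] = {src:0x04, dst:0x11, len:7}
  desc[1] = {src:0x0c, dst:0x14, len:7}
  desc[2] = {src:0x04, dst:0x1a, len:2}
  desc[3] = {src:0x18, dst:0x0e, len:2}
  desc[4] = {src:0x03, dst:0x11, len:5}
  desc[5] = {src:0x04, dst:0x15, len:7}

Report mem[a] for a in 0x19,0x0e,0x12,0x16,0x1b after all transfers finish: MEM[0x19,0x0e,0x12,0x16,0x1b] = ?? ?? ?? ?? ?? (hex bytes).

MEM[0x19,0x0e,0x12,0x16,0x1b] = a1 7c 12 c2 4e

  after D0: wrote 7B at 0x11 = 12c21fdaa1e84e
  after D1: wrote 7B at 0x14 = b057a2b57c12c2
  after D2: wrote 2B at 0x1a = 12c2
  after D3: wrote 2B at 0x0e = 7c12
  after D4: wrote 5B at 0x11 = 2212c21fda
  after D5: wrote 7B at 0x15 = 12c21fdaa1e84e
query mem[0x19]=0xa1, mem[0x0e]=0x7c, mem[0x12]=0x12, mem[0x16]=0xc2, mem[0x1b]=0x4e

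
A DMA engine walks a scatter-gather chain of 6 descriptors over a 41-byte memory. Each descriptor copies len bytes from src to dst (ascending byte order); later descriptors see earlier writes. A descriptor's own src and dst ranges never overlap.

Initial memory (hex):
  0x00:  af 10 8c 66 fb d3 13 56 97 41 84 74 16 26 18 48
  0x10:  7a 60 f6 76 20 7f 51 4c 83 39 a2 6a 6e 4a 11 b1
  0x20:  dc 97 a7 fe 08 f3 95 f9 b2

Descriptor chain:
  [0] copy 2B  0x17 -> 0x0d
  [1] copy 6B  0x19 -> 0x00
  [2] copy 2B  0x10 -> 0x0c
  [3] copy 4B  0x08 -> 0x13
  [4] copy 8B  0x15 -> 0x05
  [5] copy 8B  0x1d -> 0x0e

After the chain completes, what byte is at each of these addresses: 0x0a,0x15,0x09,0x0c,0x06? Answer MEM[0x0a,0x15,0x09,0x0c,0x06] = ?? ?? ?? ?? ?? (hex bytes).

[0] 0x17->0x0d len=2 : 4c 83
[1] 0x19->0x00 len=6 : 39 a2 6a 6e 4a 11
[2] 0x10->0x0c len=2 : 7a 60
[3] 0x08->0x13 len=4 : 97 41 84 74
[4] 0x15->0x05 len=8 : 84 74 4c 83 39 a2 6a 6e
[5] 0x1d->0x0e len=8 : 4a 11 b1 dc 97 a7 fe 08
query mem[0x0a]=0xa2, mem[0x15]=0x08, mem[0x09]=0x39, mem[0x0c]=0x6e, mem[0x06]=0x74

MEM[0x0a,0x15,0x09,0x0c,0x06] = a2 08 39 6e 74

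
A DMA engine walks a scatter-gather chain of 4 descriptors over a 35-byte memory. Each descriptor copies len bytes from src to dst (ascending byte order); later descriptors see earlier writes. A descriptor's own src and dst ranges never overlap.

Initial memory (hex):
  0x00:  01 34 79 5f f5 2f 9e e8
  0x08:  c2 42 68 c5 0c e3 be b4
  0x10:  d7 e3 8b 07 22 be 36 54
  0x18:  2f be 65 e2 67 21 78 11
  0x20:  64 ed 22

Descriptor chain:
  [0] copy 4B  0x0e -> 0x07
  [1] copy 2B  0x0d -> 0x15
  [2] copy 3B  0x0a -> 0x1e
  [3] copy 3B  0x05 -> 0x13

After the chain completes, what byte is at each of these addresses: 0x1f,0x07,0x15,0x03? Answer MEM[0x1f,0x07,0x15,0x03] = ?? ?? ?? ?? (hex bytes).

MEM[0x1f,0x07,0x15,0x03] = c5 be be 5f

#0 dst[0x07+4] := {0xbe,0xb4,0xd7,0xe3}
#1 dst[0x15+2] := {0xe3,0xbe}
#2 dst[0x1e+3] := {0xe3,0xc5,0x0c}
#3 dst[0x13+3] := {0x2f,0x9e,0xbe}
query mem[0x1f]=0xc5, mem[0x07]=0xbe, mem[0x15]=0xbe, mem[0x03]=0x5f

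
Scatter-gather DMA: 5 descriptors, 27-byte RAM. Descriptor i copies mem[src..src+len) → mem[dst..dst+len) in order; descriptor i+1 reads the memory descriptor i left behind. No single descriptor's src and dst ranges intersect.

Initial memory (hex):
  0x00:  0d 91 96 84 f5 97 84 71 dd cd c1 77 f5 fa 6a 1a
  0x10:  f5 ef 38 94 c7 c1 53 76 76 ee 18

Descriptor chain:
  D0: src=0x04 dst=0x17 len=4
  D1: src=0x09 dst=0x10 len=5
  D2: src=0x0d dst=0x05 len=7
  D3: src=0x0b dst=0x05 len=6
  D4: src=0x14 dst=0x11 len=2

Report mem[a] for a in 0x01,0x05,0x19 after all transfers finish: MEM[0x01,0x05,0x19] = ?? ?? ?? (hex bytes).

MEM[0x01,0x05,0x19] = 91 f5 84

  after D0: wrote 4B at 0x17 = f5978471
  after D1: wrote 5B at 0x10 = cdc177f5fa
  after D2: wrote 7B at 0x05 = fa6a1acdc177f5
  after D3: wrote 6B at 0x05 = f5f5fa6a1acd
  after D4: wrote 2B at 0x11 = fac1
query mem[0x01]=0x91, mem[0x05]=0xf5, mem[0x19]=0x84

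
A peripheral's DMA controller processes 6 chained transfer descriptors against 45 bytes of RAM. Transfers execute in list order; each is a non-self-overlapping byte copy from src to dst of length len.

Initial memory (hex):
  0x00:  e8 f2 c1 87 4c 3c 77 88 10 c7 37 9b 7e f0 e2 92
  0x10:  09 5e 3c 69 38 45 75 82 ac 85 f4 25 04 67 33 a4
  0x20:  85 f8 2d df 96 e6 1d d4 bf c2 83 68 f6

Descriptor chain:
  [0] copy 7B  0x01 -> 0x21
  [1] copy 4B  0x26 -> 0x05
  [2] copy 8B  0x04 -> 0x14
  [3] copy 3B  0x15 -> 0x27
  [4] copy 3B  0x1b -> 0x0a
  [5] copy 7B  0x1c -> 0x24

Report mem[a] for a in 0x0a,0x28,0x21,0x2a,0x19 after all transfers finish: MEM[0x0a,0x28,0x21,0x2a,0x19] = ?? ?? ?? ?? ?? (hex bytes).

#0 dst[0x21+7] := {0xf2,0xc1,0x87,0x4c,0x3c,0x77,0x88}
#1 dst[0x05+4] := {0x77,0x88,0xbf,0xc2}
#2 dst[0x14+8] := {0x4c,0x77,0x88,0xbf,0xc2,0xc7,0x37,0x9b}
#3 dst[0x27+3] := {0x77,0x88,0xbf}
#4 dst[0x0a+3] := {0x9b,0x04,0x67}
#5 dst[0x24+7] := {0x04,0x67,0x33,0xa4,0x85,0xf2,0xc1}
query mem[0x0a]=0x9b, mem[0x28]=0x85, mem[0x21]=0xf2, mem[0x2a]=0xc1, mem[0x19]=0xc7

MEM[0x0a,0x28,0x21,0x2a,0x19] = 9b 85 f2 c1 c7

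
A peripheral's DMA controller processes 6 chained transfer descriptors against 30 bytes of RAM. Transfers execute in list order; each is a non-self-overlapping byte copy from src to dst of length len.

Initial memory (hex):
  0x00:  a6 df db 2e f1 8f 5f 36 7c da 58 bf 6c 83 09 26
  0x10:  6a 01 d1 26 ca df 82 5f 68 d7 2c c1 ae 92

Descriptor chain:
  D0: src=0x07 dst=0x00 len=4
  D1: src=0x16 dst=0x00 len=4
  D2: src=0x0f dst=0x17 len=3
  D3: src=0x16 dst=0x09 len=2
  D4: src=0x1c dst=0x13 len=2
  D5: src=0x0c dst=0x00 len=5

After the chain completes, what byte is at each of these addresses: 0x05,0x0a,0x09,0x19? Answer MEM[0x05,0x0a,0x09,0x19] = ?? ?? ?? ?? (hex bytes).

#0 dst[0x00+4] := {0x36,0x7c,0xda,0x58}
#1 dst[0x00+4] := {0x82,0x5f,0x68,0xd7}
#2 dst[0x17+3] := {0x26,0x6a,0x01}
#3 dst[0x09+2] := {0x82,0x26}
#4 dst[0x13+2] := {0xae,0x92}
#5 dst[0x00+5] := {0x6c,0x83,0x09,0x26,0x6a}
query mem[0x05]=0x8f, mem[0x0a]=0x26, mem[0x09]=0x82, mem[0x19]=0x01

MEM[0x05,0x0a,0x09,0x19] = 8f 26 82 01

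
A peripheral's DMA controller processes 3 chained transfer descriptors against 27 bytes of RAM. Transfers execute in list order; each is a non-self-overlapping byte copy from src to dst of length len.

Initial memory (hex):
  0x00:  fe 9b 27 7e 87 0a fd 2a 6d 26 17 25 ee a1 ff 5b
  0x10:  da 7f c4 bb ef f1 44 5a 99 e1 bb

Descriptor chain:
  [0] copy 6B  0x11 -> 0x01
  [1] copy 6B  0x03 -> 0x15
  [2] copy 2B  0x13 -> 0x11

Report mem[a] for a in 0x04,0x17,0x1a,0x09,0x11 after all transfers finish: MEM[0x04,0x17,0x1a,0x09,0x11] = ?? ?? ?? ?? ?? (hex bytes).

[0] 0x11->0x01 len=6 : 7f c4 bb ef f1 44
[1] 0x03->0x15 len=6 : bb ef f1 44 2a 6d
[2] 0x13->0x11 len=2 : bb ef
query mem[0x04]=0xef, mem[0x17]=0xf1, mem[0x1a]=0x6d, mem[0x09]=0x26, mem[0x11]=0xbb

MEM[0x04,0x17,0x1a,0x09,0x11] = ef f1 6d 26 bb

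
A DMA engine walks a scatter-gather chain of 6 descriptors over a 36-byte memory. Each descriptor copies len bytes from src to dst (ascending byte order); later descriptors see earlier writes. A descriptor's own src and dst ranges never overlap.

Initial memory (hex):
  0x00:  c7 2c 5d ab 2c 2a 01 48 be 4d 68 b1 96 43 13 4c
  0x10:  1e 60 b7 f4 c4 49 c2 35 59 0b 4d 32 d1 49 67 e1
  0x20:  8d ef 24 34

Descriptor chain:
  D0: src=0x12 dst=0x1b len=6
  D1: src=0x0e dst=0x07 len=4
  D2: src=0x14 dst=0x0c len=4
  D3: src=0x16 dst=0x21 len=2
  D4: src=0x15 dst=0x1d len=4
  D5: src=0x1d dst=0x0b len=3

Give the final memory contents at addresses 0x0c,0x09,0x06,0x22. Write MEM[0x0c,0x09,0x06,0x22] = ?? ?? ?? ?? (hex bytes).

#0 dst[0x1b+6] := {0xb7,0xf4,0xc4,0x49,0xc2,0x35}
#1 dst[0x07+4] := {0x13,0x4c,0x1e,0x60}
#2 dst[0x0c+4] := {0xc4,0x49,0xc2,0x35}
#3 dst[0x21+2] := {0xc2,0x35}
#4 dst[0x1d+4] := {0x49,0xc2,0x35,0x59}
#5 dst[0x0b+3] := {0x49,0xc2,0x35}
query mem[0x0c]=0xc2, mem[0x09]=0x1e, mem[0x06]=0x01, mem[0x22]=0x35

MEM[0x0c,0x09,0x06,0x22] = c2 1e 01 35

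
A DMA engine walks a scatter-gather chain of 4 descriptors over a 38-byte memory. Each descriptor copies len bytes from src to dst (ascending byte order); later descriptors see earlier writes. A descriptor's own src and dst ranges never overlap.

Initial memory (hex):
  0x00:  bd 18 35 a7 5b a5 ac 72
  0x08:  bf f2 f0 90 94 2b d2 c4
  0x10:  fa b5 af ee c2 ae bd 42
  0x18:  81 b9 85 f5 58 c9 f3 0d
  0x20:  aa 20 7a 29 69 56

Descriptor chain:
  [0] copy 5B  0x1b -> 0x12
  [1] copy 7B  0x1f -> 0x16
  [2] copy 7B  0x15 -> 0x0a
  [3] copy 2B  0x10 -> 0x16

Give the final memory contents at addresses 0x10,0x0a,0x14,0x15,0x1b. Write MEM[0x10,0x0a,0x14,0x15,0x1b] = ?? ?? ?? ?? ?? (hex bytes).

D0: mem[0x12..0x16] <- [f5 58 c9 f3 0d]
D1: mem[0x16..0x1c] <- [0d aa 20 7a 29 69 56]
D2: mem[0x0a..0x10] <- [f3 0d aa 20 7a 29 69]
D3: mem[0x16..0x17] <- [69 b5]
query mem[0x10]=0x69, mem[0x0a]=0xf3, mem[0x14]=0xc9, mem[0x15]=0xf3, mem[0x1b]=0x69

MEM[0x10,0x0a,0x14,0x15,0x1b] = 69 f3 c9 f3 69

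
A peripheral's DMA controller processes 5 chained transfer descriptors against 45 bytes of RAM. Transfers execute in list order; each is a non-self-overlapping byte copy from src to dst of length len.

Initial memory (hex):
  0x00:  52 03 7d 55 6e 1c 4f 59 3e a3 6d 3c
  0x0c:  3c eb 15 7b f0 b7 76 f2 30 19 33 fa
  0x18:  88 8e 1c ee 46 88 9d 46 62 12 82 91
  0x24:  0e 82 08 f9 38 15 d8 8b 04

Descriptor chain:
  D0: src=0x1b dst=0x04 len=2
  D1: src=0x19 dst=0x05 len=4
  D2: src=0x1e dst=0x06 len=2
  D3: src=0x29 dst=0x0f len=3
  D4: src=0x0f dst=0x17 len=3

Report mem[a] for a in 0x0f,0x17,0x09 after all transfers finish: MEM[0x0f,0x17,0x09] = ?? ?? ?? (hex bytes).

MEM[0x0f,0x17,0x09] = 15 15 a3

[0] 0x1b->0x04 len=2 : ee 46
[1] 0x19->0x05 len=4 : 8e 1c ee 46
[2] 0x1e->0x06 len=2 : 9d 46
[3] 0x29->0x0f len=3 : 15 d8 8b
[4] 0x0f->0x17 len=3 : 15 d8 8b
query mem[0x0f]=0x15, mem[0x17]=0x15, mem[0x09]=0xa3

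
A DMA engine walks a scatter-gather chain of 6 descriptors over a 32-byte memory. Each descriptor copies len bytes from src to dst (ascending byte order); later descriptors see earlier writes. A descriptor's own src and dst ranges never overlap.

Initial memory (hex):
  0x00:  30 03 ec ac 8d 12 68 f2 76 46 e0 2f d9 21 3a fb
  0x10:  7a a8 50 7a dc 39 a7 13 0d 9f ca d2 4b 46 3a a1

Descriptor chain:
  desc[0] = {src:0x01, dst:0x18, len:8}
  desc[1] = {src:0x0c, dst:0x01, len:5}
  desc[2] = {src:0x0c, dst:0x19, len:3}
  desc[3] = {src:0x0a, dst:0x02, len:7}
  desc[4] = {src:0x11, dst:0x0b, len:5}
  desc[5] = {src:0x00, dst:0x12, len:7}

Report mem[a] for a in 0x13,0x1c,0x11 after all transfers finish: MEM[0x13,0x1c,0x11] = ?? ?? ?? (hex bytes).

[0] 0x01->0x18 len=8 : 03 ec ac 8d 12 68 f2 76
[1] 0x0c->0x01 len=5 : d9 21 3a fb 7a
[2] 0x0c->0x19 len=3 : d9 21 3a
[3] 0x0a->0x02 len=7 : e0 2f d9 21 3a fb 7a
[4] 0x11->0x0b len=5 : a8 50 7a dc 39
[5] 0x00->0x12 len=7 : 30 d9 e0 2f d9 21 3a
query mem[0x13]=0xd9, mem[0x1c]=0x12, mem[0x11]=0xa8

MEM[0x13,0x1c,0x11] = d9 12 a8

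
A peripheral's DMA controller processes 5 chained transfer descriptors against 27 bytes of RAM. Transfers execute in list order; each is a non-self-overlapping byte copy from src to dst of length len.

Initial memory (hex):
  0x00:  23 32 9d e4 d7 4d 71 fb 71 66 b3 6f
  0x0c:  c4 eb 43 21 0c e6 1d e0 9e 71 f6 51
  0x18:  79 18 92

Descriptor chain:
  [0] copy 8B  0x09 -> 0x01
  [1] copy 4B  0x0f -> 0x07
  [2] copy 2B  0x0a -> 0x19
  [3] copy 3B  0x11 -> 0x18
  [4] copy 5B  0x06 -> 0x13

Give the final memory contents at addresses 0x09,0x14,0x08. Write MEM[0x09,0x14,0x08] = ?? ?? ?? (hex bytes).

  after D0: wrote 8B at 0x01 = 66b36fc4eb43210c
  after D1: wrote 4B at 0x07 = 210ce61d
  after D2: wrote 2B at 0x19 = 1d6f
  after D3: wrote 3B at 0x18 = e61de0
  after D4: wrote 5B at 0x13 = 43210ce61d
query mem[0x09]=0xe6, mem[0x14]=0x21, mem[0x08]=0x0c

MEM[0x09,0x14,0x08] = e6 21 0c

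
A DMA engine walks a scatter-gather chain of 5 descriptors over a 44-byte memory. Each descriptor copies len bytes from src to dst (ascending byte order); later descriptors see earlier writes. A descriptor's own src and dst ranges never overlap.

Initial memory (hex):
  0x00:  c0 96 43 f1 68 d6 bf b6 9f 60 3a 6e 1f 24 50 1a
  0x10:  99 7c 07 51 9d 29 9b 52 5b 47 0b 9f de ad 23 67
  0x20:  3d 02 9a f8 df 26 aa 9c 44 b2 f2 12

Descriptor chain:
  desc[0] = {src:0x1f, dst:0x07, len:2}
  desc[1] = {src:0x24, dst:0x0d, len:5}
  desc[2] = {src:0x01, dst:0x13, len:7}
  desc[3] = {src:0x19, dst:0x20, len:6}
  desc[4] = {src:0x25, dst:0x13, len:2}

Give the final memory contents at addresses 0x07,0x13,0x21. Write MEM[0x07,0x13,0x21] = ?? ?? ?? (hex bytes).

MEM[0x07,0x13,0x21] = 67 23 0b

  after D0: wrote 2B at 0x07 = 673d
  after D1: wrote 5B at 0x0d = df26aa9c44
  after D2: wrote 7B at 0x13 = 9643f168d6bf67
  after D3: wrote 6B at 0x20 = 670b9fdead23
  after D4: wrote 2B at 0x13 = 23aa
query mem[0x07]=0x67, mem[0x13]=0x23, mem[0x21]=0x0b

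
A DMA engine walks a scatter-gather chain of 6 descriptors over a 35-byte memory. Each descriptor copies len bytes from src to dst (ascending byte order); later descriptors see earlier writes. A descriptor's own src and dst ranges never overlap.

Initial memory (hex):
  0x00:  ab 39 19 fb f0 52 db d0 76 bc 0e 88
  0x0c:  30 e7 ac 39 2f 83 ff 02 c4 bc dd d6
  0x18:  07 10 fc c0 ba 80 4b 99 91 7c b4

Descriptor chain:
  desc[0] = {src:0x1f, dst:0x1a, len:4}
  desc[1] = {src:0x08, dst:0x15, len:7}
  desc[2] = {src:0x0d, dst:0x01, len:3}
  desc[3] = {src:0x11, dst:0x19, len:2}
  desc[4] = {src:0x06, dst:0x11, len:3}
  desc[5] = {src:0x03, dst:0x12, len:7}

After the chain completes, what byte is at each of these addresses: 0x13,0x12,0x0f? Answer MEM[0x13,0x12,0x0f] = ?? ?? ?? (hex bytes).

MEM[0x13,0x12,0x0f] = f0 39 39

[0] 0x1f->0x1a len=4 : 99 91 7c b4
[1] 0x08->0x15 len=7 : 76 bc 0e 88 30 e7 ac
[2] 0x0d->0x01 len=3 : e7 ac 39
[3] 0x11->0x19 len=2 : 83 ff
[4] 0x06->0x11 len=3 : db d0 76
[5] 0x03->0x12 len=7 : 39 f0 52 db d0 76 bc
query mem[0x13]=0xf0, mem[0x12]=0x39, mem[0x0f]=0x39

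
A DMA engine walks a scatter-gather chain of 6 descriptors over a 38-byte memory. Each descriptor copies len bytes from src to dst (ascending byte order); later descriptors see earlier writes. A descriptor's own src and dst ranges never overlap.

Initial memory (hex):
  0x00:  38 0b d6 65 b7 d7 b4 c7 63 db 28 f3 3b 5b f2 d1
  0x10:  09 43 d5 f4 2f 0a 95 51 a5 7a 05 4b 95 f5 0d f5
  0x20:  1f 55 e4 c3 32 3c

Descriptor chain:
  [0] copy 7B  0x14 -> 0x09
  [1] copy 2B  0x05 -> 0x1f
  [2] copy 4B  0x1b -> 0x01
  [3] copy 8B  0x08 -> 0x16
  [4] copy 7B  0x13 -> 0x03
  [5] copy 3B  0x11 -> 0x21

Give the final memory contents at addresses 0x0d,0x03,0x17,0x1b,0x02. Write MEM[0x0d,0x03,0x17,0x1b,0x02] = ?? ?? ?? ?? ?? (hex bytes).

MEM[0x0d,0x03,0x17,0x1b,0x02] = a5 f4 2f a5 95

D0: mem[0x09..0x0f] <- [2f 0a 95 51 a5 7a 05]
D1: mem[0x1f..0x20] <- [d7 b4]
D2: mem[0x01..0x04] <- [4b 95 f5 0d]
D3: mem[0x16..0x1d] <- [63 2f 0a 95 51 a5 7a 05]
D4: mem[0x03..0x09] <- [f4 2f 0a 63 2f 0a 95]
D5: mem[0x21..0x23] <- [43 d5 f4]
query mem[0x0d]=0xa5, mem[0x03]=0xf4, mem[0x17]=0x2f, mem[0x1b]=0xa5, mem[0x02]=0x95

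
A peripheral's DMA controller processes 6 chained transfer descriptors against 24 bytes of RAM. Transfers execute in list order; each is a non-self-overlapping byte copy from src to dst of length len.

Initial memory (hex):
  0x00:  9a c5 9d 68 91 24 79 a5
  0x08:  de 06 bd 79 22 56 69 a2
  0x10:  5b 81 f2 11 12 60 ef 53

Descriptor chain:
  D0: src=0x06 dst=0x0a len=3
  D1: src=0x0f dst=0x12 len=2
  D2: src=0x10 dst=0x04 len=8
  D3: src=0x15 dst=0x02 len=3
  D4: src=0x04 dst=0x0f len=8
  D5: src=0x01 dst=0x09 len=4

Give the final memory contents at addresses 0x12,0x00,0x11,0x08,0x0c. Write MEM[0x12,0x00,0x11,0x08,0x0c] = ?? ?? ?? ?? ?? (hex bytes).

MEM[0x12,0x00,0x11,0x08,0x0c] = 5b 9a a2 12 53

D0: mem[0x0a..0x0c] <- [79 a5 de]
D1: mem[0x12..0x13] <- [a2 5b]
D2: mem[0x04..0x0b] <- [5b 81 a2 5b 12 60 ef 53]
D3: mem[0x02..0x04] <- [60 ef 53]
D4: mem[0x0f..0x16] <- [53 81 a2 5b 12 60 ef 53]
D5: mem[0x09..0x0c] <- [c5 60 ef 53]
query mem[0x12]=0x5b, mem[0x00]=0x9a, mem[0x11]=0xa2, mem[0x08]=0x12, mem[0x0c]=0x53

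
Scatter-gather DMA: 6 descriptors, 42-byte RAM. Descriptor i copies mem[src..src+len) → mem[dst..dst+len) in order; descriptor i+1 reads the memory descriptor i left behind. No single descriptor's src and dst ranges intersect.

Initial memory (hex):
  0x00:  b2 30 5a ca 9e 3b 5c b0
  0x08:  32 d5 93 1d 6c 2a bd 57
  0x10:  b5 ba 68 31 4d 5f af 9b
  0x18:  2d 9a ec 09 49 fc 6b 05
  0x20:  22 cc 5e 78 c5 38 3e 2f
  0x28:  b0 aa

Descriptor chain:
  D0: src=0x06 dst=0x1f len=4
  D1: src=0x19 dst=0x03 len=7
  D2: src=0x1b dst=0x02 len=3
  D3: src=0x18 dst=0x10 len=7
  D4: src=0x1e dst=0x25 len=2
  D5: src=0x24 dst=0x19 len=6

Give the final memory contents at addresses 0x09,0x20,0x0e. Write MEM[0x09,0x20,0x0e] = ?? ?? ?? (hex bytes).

[0] 0x06->0x1f len=4 : 5c b0 32 d5
[1] 0x19->0x03 len=7 : 9a ec 09 49 fc 6b 5c
[2] 0x1b->0x02 len=3 : 09 49 fc
[3] 0x18->0x10 len=7 : 2d 9a ec 09 49 fc 6b
[4] 0x1e->0x25 len=2 : 6b 5c
[5] 0x24->0x19 len=6 : c5 6b 5c 2f b0 aa
query mem[0x09]=0x5c, mem[0x20]=0xb0, mem[0x0e]=0xbd

MEM[0x09,0x20,0x0e] = 5c b0 bd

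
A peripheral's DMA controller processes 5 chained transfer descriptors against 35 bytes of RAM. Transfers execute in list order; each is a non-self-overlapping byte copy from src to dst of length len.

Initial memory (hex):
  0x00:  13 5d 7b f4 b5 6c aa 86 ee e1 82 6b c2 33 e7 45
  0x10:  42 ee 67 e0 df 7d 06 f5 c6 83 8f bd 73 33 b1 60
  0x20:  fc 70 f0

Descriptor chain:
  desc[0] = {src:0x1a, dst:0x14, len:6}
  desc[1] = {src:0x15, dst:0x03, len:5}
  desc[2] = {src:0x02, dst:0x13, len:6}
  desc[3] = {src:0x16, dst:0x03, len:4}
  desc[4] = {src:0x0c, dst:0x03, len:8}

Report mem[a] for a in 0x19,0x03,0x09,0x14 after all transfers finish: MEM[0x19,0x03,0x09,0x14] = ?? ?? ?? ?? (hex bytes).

MEM[0x19,0x03,0x09,0x14] = 60 c2 67 bd

D0: mem[0x14..0x19] <- [8f bd 73 33 b1 60]
D1: mem[0x03..0x07] <- [bd 73 33 b1 60]
D2: mem[0x13..0x18] <- [7b bd 73 33 b1 60]
D3: mem[0x03..0x06] <- [33 b1 60 60]
D4: mem[0x03..0x0a] <- [c2 33 e7 45 42 ee 67 7b]
query mem[0x19]=0x60, mem[0x03]=0xc2, mem[0x09]=0x67, mem[0x14]=0xbd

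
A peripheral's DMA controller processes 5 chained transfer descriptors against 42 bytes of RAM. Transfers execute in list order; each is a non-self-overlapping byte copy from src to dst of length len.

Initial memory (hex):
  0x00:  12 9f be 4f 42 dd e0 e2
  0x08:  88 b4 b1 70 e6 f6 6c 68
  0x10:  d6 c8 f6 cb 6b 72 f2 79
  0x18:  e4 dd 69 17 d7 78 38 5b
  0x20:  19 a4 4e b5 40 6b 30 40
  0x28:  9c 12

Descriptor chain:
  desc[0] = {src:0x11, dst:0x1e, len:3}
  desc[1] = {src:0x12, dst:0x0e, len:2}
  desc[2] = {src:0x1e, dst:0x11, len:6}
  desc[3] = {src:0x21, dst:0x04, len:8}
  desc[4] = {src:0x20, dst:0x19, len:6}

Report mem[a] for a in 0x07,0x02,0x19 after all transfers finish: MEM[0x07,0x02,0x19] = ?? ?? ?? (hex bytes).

[0] 0x11->0x1e len=3 : c8 f6 cb
[1] 0x12->0x0e len=2 : f6 cb
[2] 0x1e->0x11 len=6 : c8 f6 cb a4 4e b5
[3] 0x21->0x04 len=8 : a4 4e b5 40 6b 30 40 9c
[4] 0x20->0x19 len=6 : cb a4 4e b5 40 6b
query mem[0x07]=0x40, mem[0x02]=0xbe, mem[0x19]=0xcb

MEM[0x07,0x02,0x19] = 40 be cb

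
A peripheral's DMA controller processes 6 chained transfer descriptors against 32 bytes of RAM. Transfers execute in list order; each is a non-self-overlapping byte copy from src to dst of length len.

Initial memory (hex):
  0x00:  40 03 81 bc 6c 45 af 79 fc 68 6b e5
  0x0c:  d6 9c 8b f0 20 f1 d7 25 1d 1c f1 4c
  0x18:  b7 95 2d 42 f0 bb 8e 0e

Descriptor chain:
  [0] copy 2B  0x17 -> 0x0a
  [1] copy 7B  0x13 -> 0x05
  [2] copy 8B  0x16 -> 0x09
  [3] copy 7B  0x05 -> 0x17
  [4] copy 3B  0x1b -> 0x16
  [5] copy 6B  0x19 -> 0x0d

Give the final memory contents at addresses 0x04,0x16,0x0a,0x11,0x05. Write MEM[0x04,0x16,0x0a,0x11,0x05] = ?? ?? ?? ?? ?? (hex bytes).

MEM[0x04,0x16,0x0a,0x11,0x05] = 6c f1 4c b7 25

[0] 0x17->0x0a len=2 : 4c b7
[1] 0x13->0x05 len=7 : 25 1d 1c f1 4c b7 95
[2] 0x16->0x09 len=8 : f1 4c b7 95 2d 42 f0 bb
[3] 0x05->0x17 len=7 : 25 1d 1c f1 f1 4c b7
[4] 0x1b->0x16 len=3 : f1 4c b7
[5] 0x19->0x0d len=6 : 1c f1 f1 4c b7 8e
query mem[0x04]=0x6c, mem[0x16]=0xf1, mem[0x0a]=0x4c, mem[0x11]=0xb7, mem[0x05]=0x25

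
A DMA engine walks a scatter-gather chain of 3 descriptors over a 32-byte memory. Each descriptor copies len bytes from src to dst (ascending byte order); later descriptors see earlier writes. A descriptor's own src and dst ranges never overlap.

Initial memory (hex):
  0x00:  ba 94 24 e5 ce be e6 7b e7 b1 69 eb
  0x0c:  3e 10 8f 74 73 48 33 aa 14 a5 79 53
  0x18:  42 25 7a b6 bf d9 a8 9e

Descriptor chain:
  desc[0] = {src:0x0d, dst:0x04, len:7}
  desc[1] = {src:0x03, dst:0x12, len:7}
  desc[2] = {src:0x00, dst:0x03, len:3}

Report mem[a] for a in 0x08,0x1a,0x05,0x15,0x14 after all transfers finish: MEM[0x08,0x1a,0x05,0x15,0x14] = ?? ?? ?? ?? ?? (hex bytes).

MEM[0x08,0x1a,0x05,0x15,0x14] = 48 7a 24 74 8f

#0 dst[0x04+7] := {0x10,0x8f,0x74,0x73,0x48,0x33,0xaa}
#1 dst[0x12+7] := {0xe5,0x10,0x8f,0x74,0x73,0x48,0x33}
#2 dst[0x03+3] := {0xba,0x94,0x24}
query mem[0x08]=0x48, mem[0x1a]=0x7a, mem[0x05]=0x24, mem[0x15]=0x74, mem[0x14]=0x8f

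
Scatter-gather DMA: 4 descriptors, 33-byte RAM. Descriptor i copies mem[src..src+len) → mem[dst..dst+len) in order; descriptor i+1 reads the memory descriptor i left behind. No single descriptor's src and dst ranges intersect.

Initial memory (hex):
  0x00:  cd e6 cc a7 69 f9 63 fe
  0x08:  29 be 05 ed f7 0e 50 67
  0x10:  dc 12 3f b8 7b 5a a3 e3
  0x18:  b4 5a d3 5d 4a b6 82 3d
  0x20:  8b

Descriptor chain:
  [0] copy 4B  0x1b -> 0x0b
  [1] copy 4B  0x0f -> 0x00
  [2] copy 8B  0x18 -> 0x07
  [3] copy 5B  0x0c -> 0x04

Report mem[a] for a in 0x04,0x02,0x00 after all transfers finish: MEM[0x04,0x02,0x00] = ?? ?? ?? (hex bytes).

[0] 0x1b->0x0b len=4 : 5d 4a b6 82
[1] 0x0f->0x00 len=4 : 67 dc 12 3f
[2] 0x18->0x07 len=8 : b4 5a d3 5d 4a b6 82 3d
[3] 0x0c->0x04 len=5 : b6 82 3d 67 dc
query mem[0x04]=0xb6, mem[0x02]=0x12, mem[0x00]=0x67

MEM[0x04,0x02,0x00] = b6 12 67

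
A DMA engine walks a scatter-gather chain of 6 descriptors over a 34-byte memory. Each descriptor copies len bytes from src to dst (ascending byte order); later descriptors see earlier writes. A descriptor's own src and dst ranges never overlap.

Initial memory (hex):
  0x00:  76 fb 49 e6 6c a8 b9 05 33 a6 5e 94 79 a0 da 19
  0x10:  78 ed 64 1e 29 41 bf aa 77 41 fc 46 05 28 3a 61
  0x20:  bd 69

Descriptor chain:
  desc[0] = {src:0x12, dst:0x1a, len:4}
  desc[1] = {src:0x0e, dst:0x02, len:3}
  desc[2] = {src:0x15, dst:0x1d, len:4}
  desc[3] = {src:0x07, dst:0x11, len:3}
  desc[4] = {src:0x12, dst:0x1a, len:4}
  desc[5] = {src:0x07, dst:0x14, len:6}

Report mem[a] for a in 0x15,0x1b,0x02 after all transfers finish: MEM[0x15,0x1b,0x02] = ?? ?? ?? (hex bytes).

MEM[0x15,0x1b,0x02] = 33 a6 da

#0 dst[0x1a+4] := {0x64,0x1e,0x29,0x41}
#1 dst[0x02+3] := {0xda,0x19,0x78}
#2 dst[0x1d+4] := {0x41,0xbf,0xaa,0x77}
#3 dst[0x11+3] := {0x05,0x33,0xa6}
#4 dst[0x1a+4] := {0x33,0xa6,0x29,0x41}
#5 dst[0x14+6] := {0x05,0x33,0xa6,0x5e,0x94,0x79}
query mem[0x15]=0x33, mem[0x1b]=0xa6, mem[0x02]=0xda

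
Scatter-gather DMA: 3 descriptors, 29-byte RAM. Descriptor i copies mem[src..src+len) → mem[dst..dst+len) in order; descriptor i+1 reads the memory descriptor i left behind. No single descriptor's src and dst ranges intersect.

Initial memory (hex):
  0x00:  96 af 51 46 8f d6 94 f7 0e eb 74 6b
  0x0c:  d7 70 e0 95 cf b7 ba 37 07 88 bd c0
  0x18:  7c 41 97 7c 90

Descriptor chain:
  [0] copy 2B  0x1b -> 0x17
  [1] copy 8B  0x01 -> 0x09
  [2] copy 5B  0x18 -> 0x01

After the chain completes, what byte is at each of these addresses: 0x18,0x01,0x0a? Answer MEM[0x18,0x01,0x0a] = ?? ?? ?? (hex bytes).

MEM[0x18,0x01,0x0a] = 90 90 51

[0] 0x1b->0x17 len=2 : 7c 90
[1] 0x01->0x09 len=8 : af 51 46 8f d6 94 f7 0e
[2] 0x18->0x01 len=5 : 90 41 97 7c 90
query mem[0x18]=0x90, mem[0x01]=0x90, mem[0x0a]=0x51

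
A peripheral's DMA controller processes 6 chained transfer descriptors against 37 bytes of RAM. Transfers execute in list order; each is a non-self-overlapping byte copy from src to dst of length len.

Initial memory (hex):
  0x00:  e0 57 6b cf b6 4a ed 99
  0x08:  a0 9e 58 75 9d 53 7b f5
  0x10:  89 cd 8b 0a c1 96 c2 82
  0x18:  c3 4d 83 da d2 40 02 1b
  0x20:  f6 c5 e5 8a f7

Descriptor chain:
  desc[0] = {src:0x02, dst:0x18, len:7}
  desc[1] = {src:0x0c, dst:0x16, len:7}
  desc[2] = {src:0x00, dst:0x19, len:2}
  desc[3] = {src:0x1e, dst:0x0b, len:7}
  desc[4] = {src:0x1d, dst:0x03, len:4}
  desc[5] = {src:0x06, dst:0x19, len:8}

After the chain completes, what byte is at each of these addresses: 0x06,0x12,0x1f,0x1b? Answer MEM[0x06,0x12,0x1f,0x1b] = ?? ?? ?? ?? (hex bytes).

[0] 0x02->0x18 len=7 : 6b cf b6 4a ed 99 a0
[1] 0x0c->0x16 len=7 : 9d 53 7b f5 89 cd 8b
[2] 0x00->0x19 len=2 : e0 57
[3] 0x1e->0x0b len=7 : a0 1b f6 c5 e5 8a f7
[4] 0x1d->0x03 len=4 : 99 a0 1b f6
[5] 0x06->0x19 len=8 : f6 99 a0 9e 58 a0 1b f6
query mem[0x06]=0xf6, mem[0x12]=0x8b, mem[0x1f]=0x1b, mem[0x1b]=0xa0

MEM[0x06,0x12,0x1f,0x1b] = f6 8b 1b a0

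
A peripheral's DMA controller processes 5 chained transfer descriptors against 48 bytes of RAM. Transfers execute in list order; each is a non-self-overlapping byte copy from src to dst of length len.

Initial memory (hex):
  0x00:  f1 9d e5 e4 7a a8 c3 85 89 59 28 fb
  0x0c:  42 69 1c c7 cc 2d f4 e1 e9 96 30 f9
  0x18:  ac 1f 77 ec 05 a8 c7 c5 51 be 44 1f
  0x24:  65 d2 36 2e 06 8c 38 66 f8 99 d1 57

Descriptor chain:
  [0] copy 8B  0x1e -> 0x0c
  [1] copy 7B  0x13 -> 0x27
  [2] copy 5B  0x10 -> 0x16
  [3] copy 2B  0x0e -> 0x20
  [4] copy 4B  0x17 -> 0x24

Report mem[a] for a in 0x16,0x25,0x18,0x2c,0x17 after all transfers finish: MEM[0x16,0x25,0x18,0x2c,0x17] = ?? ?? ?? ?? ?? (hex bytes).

[0] 0x1e->0x0c len=8 : c7 c5 51 be 44 1f 65 d2
[1] 0x13->0x27 len=7 : d2 e9 96 30 f9 ac 1f
[2] 0x10->0x16 len=5 : 44 1f 65 d2 e9
[3] 0x0e->0x20 len=2 : 51 be
[4] 0x17->0x24 len=4 : 1f 65 d2 e9
query mem[0x16]=0x44, mem[0x25]=0x65, mem[0x18]=0x65, mem[0x2c]=0xac, mem[0x17]=0x1f

MEM[0x16,0x25,0x18,0x2c,0x17] = 44 65 65 ac 1f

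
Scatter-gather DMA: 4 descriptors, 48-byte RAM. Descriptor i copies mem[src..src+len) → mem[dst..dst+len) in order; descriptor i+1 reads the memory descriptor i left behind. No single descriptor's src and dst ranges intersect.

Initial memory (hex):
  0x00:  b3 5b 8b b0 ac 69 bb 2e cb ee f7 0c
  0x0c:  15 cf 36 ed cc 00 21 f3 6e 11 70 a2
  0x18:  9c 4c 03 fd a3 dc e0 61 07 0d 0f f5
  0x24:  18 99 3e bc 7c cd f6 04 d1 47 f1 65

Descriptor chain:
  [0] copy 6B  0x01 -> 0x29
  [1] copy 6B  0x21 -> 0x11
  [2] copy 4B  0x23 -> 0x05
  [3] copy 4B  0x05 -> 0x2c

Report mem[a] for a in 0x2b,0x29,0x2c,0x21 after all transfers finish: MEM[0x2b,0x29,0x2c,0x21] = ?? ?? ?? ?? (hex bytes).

MEM[0x2b,0x29,0x2c,0x21] = b0 5b f5 0d

#0 dst[0x29+6] := {0x5b,0x8b,0xb0,0xac,0x69,0xbb}
#1 dst[0x11+6] := {0x0d,0x0f,0xf5,0x18,0x99,0x3e}
#2 dst[0x05+4] := {0xf5,0x18,0x99,0x3e}
#3 dst[0x2c+4] := {0xf5,0x18,0x99,0x3e}
query mem[0x2b]=0xb0, mem[0x29]=0x5b, mem[0x2c]=0xf5, mem[0x21]=0x0d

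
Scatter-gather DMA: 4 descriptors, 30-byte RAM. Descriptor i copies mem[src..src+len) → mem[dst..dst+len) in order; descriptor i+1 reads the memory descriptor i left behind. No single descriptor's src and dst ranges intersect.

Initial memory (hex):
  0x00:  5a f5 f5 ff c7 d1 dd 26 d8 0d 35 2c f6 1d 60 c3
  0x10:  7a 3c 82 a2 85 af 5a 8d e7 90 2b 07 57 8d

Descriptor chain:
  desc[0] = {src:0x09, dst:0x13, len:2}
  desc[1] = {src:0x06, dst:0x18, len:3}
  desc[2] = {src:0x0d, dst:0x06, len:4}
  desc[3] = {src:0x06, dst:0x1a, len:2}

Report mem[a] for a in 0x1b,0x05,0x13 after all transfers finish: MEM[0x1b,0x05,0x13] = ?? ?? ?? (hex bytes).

#0 dst[0x13+2] := {0x0d,0x35}
#1 dst[0x18+3] := {0xdd,0x26,0xd8}
#2 dst[0x06+4] := {0x1d,0x60,0xc3,0x7a}
#3 dst[0x1a+2] := {0x1d,0x60}
query mem[0x1b]=0x60, mem[0x05]=0xd1, mem[0x13]=0x0d

MEM[0x1b,0x05,0x13] = 60 d1 0d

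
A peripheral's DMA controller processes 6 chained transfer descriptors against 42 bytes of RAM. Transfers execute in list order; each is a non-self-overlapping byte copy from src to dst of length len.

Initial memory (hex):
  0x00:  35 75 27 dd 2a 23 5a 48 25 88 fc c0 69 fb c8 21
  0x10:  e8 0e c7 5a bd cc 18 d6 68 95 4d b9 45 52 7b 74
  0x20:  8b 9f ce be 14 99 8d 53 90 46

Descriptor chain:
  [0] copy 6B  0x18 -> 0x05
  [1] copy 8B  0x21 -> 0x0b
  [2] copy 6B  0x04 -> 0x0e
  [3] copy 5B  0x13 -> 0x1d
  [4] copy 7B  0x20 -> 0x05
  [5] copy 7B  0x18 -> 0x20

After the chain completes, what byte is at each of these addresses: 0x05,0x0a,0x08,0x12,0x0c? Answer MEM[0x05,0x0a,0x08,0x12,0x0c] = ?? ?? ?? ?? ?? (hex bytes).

[0] 0x18->0x05 len=6 : 68 95 4d b9 45 52
[1] 0x21->0x0b len=8 : 9f ce be 14 99 8d 53 90
[2] 0x04->0x0e len=6 : 2a 68 95 4d b9 45
[3] 0x13->0x1d len=5 : 45 bd cc 18 d6
[4] 0x20->0x05 len=7 : 18 d6 ce be 14 99 8d
[5] 0x18->0x20 len=7 : 68 95 4d b9 45 45 bd
query mem[0x05]=0x18, mem[0x0a]=0x99, mem[0x08]=0xbe, mem[0x12]=0xb9, mem[0x0c]=0xce

MEM[0x05,0x0a,0x08,0x12,0x0c] = 18 99 be b9 ce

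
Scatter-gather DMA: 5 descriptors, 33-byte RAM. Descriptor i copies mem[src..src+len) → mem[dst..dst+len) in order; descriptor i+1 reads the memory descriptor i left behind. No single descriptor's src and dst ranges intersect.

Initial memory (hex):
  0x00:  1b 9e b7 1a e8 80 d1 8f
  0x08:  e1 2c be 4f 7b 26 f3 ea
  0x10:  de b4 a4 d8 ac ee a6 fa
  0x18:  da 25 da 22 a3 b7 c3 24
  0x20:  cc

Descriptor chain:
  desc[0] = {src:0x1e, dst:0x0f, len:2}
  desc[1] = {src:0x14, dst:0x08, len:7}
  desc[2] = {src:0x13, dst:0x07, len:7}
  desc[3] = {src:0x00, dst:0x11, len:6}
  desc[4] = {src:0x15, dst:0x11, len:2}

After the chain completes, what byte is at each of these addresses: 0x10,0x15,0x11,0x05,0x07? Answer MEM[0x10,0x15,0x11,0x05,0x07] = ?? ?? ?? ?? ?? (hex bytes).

MEM[0x10,0x15,0x11,0x05,0x07] = 24 e8 e8 80 d8

[0] 0x1e->0x0f len=2 : c3 24
[1] 0x14->0x08 len=7 : ac ee a6 fa da 25 da
[2] 0x13->0x07 len=7 : d8 ac ee a6 fa da 25
[3] 0x00->0x11 len=6 : 1b 9e b7 1a e8 80
[4] 0x15->0x11 len=2 : e8 80
query mem[0x10]=0x24, mem[0x15]=0xe8, mem[0x11]=0xe8, mem[0x05]=0x80, mem[0x07]=0xd8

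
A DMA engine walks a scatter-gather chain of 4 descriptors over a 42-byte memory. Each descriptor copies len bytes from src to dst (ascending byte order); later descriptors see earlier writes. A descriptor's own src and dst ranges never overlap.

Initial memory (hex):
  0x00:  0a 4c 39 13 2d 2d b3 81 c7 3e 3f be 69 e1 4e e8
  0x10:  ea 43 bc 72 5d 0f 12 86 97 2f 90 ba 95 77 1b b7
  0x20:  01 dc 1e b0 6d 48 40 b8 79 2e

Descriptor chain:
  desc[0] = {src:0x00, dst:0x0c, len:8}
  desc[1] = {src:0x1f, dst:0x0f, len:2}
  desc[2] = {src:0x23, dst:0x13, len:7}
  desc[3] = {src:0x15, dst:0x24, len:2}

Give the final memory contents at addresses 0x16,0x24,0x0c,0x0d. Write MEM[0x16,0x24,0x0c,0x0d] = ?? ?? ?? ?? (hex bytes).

MEM[0x16,0x24,0x0c,0x0d] = 40 48 0a 4c

  after D0: wrote 8B at 0x0c = 0a4c39132d2db381
  after D1: wrote 2B at 0x0f = b701
  after D2: wrote 7B at 0x13 = b06d4840b8792e
  after D3: wrote 2B at 0x24 = 4840
query mem[0x16]=0x40, mem[0x24]=0x48, mem[0x0c]=0x0a, mem[0x0d]=0x4c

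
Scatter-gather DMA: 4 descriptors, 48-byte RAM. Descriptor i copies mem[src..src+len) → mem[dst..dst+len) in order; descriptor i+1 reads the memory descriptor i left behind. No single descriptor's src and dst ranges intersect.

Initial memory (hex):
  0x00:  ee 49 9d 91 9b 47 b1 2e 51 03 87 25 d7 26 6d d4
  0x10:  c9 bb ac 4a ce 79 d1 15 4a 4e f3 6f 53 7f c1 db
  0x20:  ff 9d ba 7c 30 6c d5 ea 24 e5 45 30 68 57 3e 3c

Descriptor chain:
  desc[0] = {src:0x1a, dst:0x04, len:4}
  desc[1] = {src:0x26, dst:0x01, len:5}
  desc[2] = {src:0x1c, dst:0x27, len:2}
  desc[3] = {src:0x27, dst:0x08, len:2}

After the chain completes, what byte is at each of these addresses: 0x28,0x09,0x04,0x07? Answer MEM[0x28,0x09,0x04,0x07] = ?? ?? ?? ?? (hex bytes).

MEM[0x28,0x09,0x04,0x07] = 7f 7f e5 7f

#0 dst[0x04+4] := {0xf3,0x6f,0x53,0x7f}
#1 dst[0x01+5] := {0xd5,0xea,0x24,0xe5,0x45}
#2 dst[0x27+2] := {0x53,0x7f}
#3 dst[0x08+2] := {0x53,0x7f}
query mem[0x28]=0x7f, mem[0x09]=0x7f, mem[0x04]=0xe5, mem[0x07]=0x7f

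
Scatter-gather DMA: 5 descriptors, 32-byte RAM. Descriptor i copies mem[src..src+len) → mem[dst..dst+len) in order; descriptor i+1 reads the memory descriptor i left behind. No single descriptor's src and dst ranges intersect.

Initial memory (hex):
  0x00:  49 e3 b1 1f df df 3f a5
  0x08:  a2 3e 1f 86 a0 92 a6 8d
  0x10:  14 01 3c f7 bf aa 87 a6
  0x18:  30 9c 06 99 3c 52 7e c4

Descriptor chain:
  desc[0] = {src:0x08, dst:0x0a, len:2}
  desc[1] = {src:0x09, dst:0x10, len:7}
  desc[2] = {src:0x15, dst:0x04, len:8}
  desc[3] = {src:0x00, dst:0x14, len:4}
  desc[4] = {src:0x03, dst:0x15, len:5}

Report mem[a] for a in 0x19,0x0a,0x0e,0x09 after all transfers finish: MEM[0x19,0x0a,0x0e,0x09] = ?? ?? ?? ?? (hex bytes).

D0: mem[0x0a..0x0b] <- [a2 3e]
D1: mem[0x10..0x16] <- [3e a2 3e a0 92 a6 8d]
D2: mem[0x04..0x0b] <- [a6 8d a6 30 9c 06 99 3c]
D3: mem[0x14..0x17] <- [49 e3 b1 1f]
D4: mem[0x15..0x19] <- [1f a6 8d a6 30]
query mem[0x19]=0x30, mem[0x0a]=0x99, mem[0x0e]=0xa6, mem[0x09]=0x06

MEM[0x19,0x0a,0x0e,0x09] = 30 99 a6 06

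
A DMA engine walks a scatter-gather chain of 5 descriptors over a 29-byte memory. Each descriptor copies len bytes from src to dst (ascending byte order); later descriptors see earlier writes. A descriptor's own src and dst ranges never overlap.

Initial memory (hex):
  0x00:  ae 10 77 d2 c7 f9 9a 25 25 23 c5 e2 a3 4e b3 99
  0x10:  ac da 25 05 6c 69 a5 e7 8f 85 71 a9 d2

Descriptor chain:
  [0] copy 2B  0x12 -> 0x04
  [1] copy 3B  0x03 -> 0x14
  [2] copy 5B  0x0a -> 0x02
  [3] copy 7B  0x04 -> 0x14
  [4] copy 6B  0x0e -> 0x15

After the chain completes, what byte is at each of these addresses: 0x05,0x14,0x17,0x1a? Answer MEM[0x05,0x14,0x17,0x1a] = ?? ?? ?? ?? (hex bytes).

MEM[0x05,0x14,0x17,0x1a] = 4e a3 ac 05

#0 dst[0x04+2] := {0x25,0x05}
#1 dst[0x14+3] := {0xd2,0x25,0x05}
#2 dst[0x02+5] := {0xc5,0xe2,0xa3,0x4e,0xb3}
#3 dst[0x14+7] := {0xa3,0x4e,0xb3,0x25,0x25,0x23,0xc5}
#4 dst[0x15+6] := {0xb3,0x99,0xac,0xda,0x25,0x05}
query mem[0x05]=0x4e, mem[0x14]=0xa3, mem[0x17]=0xac, mem[0x1a]=0x05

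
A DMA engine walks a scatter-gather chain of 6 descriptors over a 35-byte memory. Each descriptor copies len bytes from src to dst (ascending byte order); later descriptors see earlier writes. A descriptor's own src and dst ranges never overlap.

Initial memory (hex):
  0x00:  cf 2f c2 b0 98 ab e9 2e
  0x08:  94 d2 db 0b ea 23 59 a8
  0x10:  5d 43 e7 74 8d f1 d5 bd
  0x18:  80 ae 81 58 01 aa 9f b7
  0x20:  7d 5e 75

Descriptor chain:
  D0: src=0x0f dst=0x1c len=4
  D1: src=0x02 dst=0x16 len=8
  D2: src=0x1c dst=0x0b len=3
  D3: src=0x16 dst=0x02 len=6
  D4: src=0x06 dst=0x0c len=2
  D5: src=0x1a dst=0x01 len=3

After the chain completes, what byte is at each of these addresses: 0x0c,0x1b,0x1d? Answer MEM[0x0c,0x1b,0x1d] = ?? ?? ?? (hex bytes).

MEM[0x0c,0x1b,0x1d] = e9 2e d2

[0] 0x0f->0x1c len=4 : a8 5d 43 e7
[1] 0x02->0x16 len=8 : c2 b0 98 ab e9 2e 94 d2
[2] 0x1c->0x0b len=3 : 94 d2 43
[3] 0x16->0x02 len=6 : c2 b0 98 ab e9 2e
[4] 0x06->0x0c len=2 : e9 2e
[5] 0x1a->0x01 len=3 : e9 2e 94
query mem[0x0c]=0xe9, mem[0x1b]=0x2e, mem[0x1d]=0xd2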